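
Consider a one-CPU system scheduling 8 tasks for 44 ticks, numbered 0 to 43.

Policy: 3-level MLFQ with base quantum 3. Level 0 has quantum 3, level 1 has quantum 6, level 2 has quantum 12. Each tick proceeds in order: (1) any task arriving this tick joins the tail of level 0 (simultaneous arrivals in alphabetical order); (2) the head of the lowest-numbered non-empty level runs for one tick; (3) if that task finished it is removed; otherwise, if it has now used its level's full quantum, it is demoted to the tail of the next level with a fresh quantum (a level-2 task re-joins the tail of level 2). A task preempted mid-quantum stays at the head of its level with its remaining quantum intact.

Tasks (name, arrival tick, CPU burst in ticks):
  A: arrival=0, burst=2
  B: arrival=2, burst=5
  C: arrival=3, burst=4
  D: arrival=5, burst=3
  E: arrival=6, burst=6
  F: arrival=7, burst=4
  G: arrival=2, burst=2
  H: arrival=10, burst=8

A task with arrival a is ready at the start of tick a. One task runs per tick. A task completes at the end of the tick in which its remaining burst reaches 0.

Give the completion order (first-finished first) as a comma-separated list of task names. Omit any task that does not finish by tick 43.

completion order = A, G, D, B, C, E, F, H

t=0: L0/L1/L2 = A/-/- → run A
t=1: L0/L1/L2 = A/-/- → run A
t=2: L0/L1/L2 = BG/-/- → run B
t=3: L0/L1/L2 = BGC/-/- → run B
t=4: L0/L1/L2 = BGC/-/- → run B
t=5: L0/L1/L2 = GCD/B/- → run G
t=6: L0/L1/L2 = GCDE/B/- → run G
t=7: L0/L1/L2 = CDEF/B/- → run C
t=8: L0/L1/L2 = CDEF/B/- → run C
t=9: L0/L1/L2 = CDEF/B/- → run C
t=10: L0/L1/L2 = DEFH/BC/- → run D
t=11: L0/L1/L2 = DEFH/BC/- → run D
t=12: L0/L1/L2 = DEFH/BC/- → run D
t=13: L0/L1/L2 = EFH/BC/- → run E
t=14: L0/L1/L2 = EFH/BC/- → run E
t=15: L0/L1/L2 = EFH/BC/- → run E
t=16: L0/L1/L2 = FH/BCE/- → run F
t=17: L0/L1/L2 = FH/BCE/- → run F
t=18: L0/L1/L2 = FH/BCE/- → run F
t=19: L0/L1/L2 = H/BCEF/- → run H
t=20: L0/L1/L2 = H/BCEF/- → run H
t=21: L0/L1/L2 = H/BCEF/- → run H
t=22: L0/L1/L2 = -/BCEFH/- → run B
t=23: L0/L1/L2 = -/BCEFH/- → run B
t=24: L0/L1/L2 = -/CEFH/- → run C
t=25: L0/L1/L2 = -/EFH/- → run E
t=26: L0/L1/L2 = -/EFH/- → run E
t=27: L0/L1/L2 = -/EFH/- → run E
t=28: L0/L1/L2 = -/FH/- → run F
t=29: L0/L1/L2 = -/H/- → run H
t=30: L0/L1/L2 = -/H/- → run H
t=31: L0/L1/L2 = -/H/- → run H
t=32: L0/L1/L2 = -/H/- → run H
t=33: L0/L1/L2 = -/H/- → run H
t=34: (idle)
t=35: (idle)
t=36: (idle)
t=37: (idle)
t=38: (idle)
t=39: (idle)
t=40: (idle)
t=41: (idle)
t=42: (idle)
t=43: (idle)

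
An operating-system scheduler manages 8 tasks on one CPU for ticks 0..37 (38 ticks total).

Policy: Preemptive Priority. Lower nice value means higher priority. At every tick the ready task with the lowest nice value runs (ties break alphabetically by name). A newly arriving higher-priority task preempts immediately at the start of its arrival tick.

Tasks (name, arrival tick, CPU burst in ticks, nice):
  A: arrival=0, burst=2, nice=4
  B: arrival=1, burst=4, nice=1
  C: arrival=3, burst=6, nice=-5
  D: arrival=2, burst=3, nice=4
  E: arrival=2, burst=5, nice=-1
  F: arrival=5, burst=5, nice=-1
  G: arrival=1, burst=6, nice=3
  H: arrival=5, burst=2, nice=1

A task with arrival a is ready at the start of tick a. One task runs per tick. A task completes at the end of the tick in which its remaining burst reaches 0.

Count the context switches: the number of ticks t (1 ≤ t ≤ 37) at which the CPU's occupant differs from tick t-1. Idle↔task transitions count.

t=0: ready={A} → run A
t=1: ready={A,B,G} → run B
t=2: ready={A,B,D,E,G} → run E
t=3: ready={A,B,C,D,E,G} → run C
t=4: ready={A,B,C,D,E,G} → run C
t=5: ready={A,B,C,D,E,F,G,H} → run C
t=6: ready={A,B,C,D,E,F,G,H} → run C
t=7: ready={A,B,C,D,E,F,G,H} → run C
t=8: ready={A,B,C,D,E,F,G,H} → run C
t=9: ready={A,B,D,E,F,G,H} → run E
t=10: ready={A,B,D,E,F,G,H} → run E
t=11: ready={A,B,D,E,F,G,H} → run E
t=12: ready={A,B,D,E,F,G,H} → run E
t=13: ready={A,B,D,F,G,H} → run F
t=14: ready={A,B,D,F,G,H} → run F
t=15: ready={A,B,D,F,G,H} → run F
t=16: ready={A,B,D,F,G,H} → run F
t=17: ready={A,B,D,F,G,H} → run F
t=18: ready={A,B,D,G,H} → run B
t=19: ready={A,B,D,G,H} → run B
t=20: ready={A,B,D,G,H} → run B
t=21: ready={A,D,G,H} → run H
t=22: ready={A,D,G,H} → run H
t=23: ready={A,D,G} → run G
t=24: ready={A,D,G} → run G
t=25: ready={A,D,G} → run G
t=26: ready={A,D,G} → run G
t=27: ready={A,D,G} → run G
t=28: ready={A,D,G} → run G
t=29: ready={A,D} → run A
t=30: ready={D} → run D
t=31: ready={D} → run D
t=32: ready={D} → run D
t=33: (idle)
t=34: (idle)
t=35: (idle)
t=36: (idle)
t=37: (idle)

context switches = 11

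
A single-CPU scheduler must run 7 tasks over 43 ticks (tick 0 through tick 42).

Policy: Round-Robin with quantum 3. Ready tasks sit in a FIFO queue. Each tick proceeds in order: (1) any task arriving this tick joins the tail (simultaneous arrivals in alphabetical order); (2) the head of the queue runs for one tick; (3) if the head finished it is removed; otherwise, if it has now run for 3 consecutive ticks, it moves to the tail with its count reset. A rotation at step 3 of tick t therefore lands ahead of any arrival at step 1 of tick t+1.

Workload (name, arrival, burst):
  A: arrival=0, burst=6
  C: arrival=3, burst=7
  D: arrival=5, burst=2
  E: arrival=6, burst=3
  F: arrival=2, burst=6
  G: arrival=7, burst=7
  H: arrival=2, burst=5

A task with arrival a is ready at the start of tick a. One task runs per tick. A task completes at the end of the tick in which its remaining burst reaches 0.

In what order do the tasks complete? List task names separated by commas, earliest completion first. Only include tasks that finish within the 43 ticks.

completion order = A, D, F, E, H, C, G

t=0: queue=[A] q_used=0 → run A
t=1: queue=[A] q_used=1 → run A
t=2: queue=[A,F,H] q_used=2 → run A
t=3: queue=[F,H,A,C] q_used=0 → run F
t=4: queue=[F,H,A,C] q_used=1 → run F
t=5: queue=[F,H,A,C,D] q_used=2 → run F
t=6: queue=[H,A,C,D,F,E] q_used=0 → run H
t=7: queue=[H,A,C,D,F,E,G] q_used=1 → run H
t=8: queue=[H,A,C,D,F,E,G] q_used=2 → run H
t=9: queue=[A,C,D,F,E,G,H] q_used=0 → run A
t=10: queue=[A,C,D,F,E,G,H] q_used=1 → run A
t=11: queue=[A,C,D,F,E,G,H] q_used=2 → run A
t=12: queue=[C,D,F,E,G,H] q_used=0 → run C
t=13: queue=[C,D,F,E,G,H] q_used=1 → run C
t=14: queue=[C,D,F,E,G,H] q_used=2 → run C
t=15: queue=[D,F,E,G,H,C] q_used=0 → run D
t=16: queue=[D,F,E,G,H,C] q_used=1 → run D
t=17: queue=[F,E,G,H,C] q_used=0 → run F
t=18: queue=[F,E,G,H,C] q_used=1 → run F
t=19: queue=[F,E,G,H,C] q_used=2 → run F
t=20: queue=[E,G,H,C] q_used=0 → run E
t=21: queue=[E,G,H,C] q_used=1 → run E
t=22: queue=[E,G,H,C] q_used=2 → run E
t=23: queue=[G,H,C] q_used=0 → run G
t=24: queue=[G,H,C] q_used=1 → run G
t=25: queue=[G,H,C] q_used=2 → run G
t=26: queue=[H,C,G] q_used=0 → run H
t=27: queue=[H,C,G] q_used=1 → run H
t=28: queue=[C,G] q_used=0 → run C
t=29: queue=[C,G] q_used=1 → run C
t=30: queue=[C,G] q_used=2 → run C
t=31: queue=[G,C] q_used=0 → run G
t=32: queue=[G,C] q_used=1 → run G
t=33: queue=[G,C] q_used=2 → run G
t=34: queue=[C,G] q_used=0 → run C
t=35: queue=[G] q_used=0 → run G
t=36: (idle)
t=37: (idle)
t=38: (idle)
t=39: (idle)
t=40: (idle)
t=41: (idle)
t=42: (idle)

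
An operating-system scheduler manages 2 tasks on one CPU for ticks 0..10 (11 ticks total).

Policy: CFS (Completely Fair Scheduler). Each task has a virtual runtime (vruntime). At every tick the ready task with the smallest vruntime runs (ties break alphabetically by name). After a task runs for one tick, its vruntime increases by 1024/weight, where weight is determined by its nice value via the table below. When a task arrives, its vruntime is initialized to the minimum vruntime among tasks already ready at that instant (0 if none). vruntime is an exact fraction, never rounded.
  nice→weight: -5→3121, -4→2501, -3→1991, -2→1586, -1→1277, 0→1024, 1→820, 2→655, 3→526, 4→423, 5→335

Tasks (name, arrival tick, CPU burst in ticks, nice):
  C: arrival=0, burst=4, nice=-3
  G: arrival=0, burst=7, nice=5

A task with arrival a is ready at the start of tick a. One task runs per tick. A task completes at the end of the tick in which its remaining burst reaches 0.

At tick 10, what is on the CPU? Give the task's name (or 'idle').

running at tick 10 = G

t=0: vr[C=0 G=0] → run C
t=1: vr[C=1024/1991 G=0] → run G
t=2: vr[C=1024/1991 G=1024/335] → run C
t=3: vr[C=2048/1991 G=1024/335] → run C
t=4: vr[C=3072/1991 G=1024/335] → run C
t=5: vr[G=1024/335] → run G
t=6: vr[G=2048/335] → run G
t=7: vr[G=3072/335] → run G
t=8: vr[G=4096/335] → run G
t=9: vr[G=1024/67] → run G
t=10: vr[G=6144/335] → run G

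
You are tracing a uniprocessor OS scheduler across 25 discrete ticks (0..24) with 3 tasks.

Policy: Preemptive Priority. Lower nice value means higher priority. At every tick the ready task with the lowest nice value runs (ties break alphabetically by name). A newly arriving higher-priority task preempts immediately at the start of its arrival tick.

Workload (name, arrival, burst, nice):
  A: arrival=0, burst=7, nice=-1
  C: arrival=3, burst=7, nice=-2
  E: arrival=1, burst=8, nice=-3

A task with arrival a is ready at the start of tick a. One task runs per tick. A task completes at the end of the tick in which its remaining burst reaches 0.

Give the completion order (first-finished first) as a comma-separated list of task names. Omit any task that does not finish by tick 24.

completion order = E, C, A

t=0: ready={A} → run A
t=1: ready={A,E} → run E
t=2: ready={A,E} → run E
t=3: ready={A,C,E} → run E
t=4: ready={A,C,E} → run E
t=5: ready={A,C,E} → run E
t=6: ready={A,C,E} → run E
t=7: ready={A,C,E} → run E
t=8: ready={A,C,E} → run E
t=9: ready={A,C} → run C
t=10: ready={A,C} → run C
t=11: ready={A,C} → run C
t=12: ready={A,C} → run C
t=13: ready={A,C} → run C
t=14: ready={A,C} → run C
t=15: ready={A,C} → run C
t=16: ready={A} → run A
t=17: ready={A} → run A
t=18: ready={A} → run A
t=19: ready={A} → run A
t=20: ready={A} → run A
t=21: ready={A} → run A
t=22: (idle)
t=23: (idle)
t=24: (idle)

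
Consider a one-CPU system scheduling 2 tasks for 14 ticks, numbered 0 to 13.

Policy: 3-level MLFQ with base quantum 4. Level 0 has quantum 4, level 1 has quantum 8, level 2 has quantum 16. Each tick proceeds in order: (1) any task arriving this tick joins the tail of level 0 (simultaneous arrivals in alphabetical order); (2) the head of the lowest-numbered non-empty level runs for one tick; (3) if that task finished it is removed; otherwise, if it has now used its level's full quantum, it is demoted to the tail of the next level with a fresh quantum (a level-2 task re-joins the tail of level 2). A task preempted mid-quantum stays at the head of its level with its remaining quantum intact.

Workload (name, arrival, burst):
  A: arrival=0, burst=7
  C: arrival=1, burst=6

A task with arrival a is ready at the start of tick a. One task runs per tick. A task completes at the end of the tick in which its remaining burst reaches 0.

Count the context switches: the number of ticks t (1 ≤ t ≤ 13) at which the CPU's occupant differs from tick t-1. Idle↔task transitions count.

context switches = 4

t=0: L0/L1/L2 = A/-/- → run A
t=1: L0/L1/L2 = AC/-/- → run A
t=2: L0/L1/L2 = AC/-/- → run A
t=3: L0/L1/L2 = AC/-/- → run A
t=4: L0/L1/L2 = C/A/- → run C
t=5: L0/L1/L2 = C/A/- → run C
t=6: L0/L1/L2 = C/A/- → run C
t=7: L0/L1/L2 = C/A/- → run C
t=8: L0/L1/L2 = -/AC/- → run A
t=9: L0/L1/L2 = -/AC/- → run A
t=10: L0/L1/L2 = -/AC/- → run A
t=11: L0/L1/L2 = -/C/- → run C
t=12: L0/L1/L2 = -/C/- → run C
t=13: (idle)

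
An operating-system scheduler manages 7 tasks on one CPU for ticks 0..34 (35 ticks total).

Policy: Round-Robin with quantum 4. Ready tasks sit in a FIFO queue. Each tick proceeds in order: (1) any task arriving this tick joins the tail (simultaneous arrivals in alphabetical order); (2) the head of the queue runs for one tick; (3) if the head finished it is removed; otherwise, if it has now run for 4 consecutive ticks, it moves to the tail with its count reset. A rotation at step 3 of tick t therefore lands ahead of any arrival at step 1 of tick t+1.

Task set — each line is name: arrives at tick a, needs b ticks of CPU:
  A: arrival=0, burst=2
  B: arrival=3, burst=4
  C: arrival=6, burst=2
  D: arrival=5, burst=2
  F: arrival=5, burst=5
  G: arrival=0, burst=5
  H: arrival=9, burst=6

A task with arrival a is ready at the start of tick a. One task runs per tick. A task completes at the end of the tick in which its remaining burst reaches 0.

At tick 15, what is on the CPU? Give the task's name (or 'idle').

running at tick 15 = F

t=0: queue=[A,G] q_used=0 → run A
t=1: queue=[A,G] q_used=1 → run A
t=2: queue=[G] q_used=0 → run G
t=3: queue=[G,B] q_used=1 → run G
t=4: queue=[G,B] q_used=2 → run G
t=5: queue=[G,B,D,F] q_used=3 → run G
t=6: queue=[B,D,F,G,C] q_used=0 → run B
t=7: queue=[B,D,F,G,C] q_used=1 → run B
t=8: queue=[B,D,F,G,C] q_used=2 → run B
t=9: queue=[B,D,F,G,C,H] q_used=3 → run B
t=10: queue=[D,F,G,C,H] q_used=0 → run D
t=11: queue=[D,F,G,C,H] q_used=1 → run D
t=12: queue=[F,G,C,H] q_used=0 → run F
t=13: queue=[F,G,C,H] q_used=1 → run F
t=14: queue=[F,G,C,H] q_used=2 → run F
t=15: queue=[F,G,C,H] q_used=3 → run F
t=16: queue=[G,C,H,F] q_used=0 → run G
t=17: queue=[C,H,F] q_used=0 → run C
t=18: queue=[C,H,F] q_used=1 → run C
t=19: queue=[H,F] q_used=0 → run H
t=20: queue=[H,F] q_used=1 → run H
t=21: queue=[H,F] q_used=2 → run H
t=22: queue=[H,F] q_used=3 → run H
t=23: queue=[F,H] q_used=0 → run F
t=24: queue=[H] q_used=0 → run H
t=25: queue=[H] q_used=1 → run H
t=26: (idle)
t=27: (idle)
t=28: (idle)
t=29: (idle)
t=30: (idle)
t=31: (idle)
t=32: (idle)
t=33: (idle)
t=34: (idle)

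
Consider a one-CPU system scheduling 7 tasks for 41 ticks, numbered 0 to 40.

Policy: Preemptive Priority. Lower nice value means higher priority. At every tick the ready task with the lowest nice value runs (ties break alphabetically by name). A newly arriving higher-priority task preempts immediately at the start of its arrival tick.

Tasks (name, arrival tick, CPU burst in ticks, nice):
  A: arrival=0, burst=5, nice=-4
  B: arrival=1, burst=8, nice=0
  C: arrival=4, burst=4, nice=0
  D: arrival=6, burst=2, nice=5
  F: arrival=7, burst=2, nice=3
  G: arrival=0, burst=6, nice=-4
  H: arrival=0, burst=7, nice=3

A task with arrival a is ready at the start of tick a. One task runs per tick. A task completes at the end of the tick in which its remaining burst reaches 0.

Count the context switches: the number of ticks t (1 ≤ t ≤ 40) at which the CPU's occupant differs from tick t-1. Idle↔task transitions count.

context switches = 7

t=0: ready={A,G,H} → run A
t=1: ready={A,B,G,H} → run A
t=2: ready={A,B,G,H} → run A
t=3: ready={A,B,G,H} → run A
t=4: ready={A,B,C,G,H} → run A
t=5: ready={B,C,G,H} → run G
t=6: ready={B,C,D,G,H} → run G
t=7: ready={B,C,D,F,G,H} → run G
t=8: ready={B,C,D,F,G,H} → run G
t=9: ready={B,C,D,F,G,H} → run G
t=10: ready={B,C,D,F,G,H} → run G
t=11: ready={B,C,D,F,H} → run B
t=12: ready={B,C,D,F,H} → run B
t=13: ready={B,C,D,F,H} → run B
t=14: ready={B,C,D,F,H} → run B
t=15: ready={B,C,D,F,H} → run B
t=16: ready={B,C,D,F,H} → run B
t=17: ready={B,C,D,F,H} → run B
t=18: ready={B,C,D,F,H} → run B
t=19: ready={C,D,F,H} → run C
t=20: ready={C,D,F,H} → run C
t=21: ready={C,D,F,H} → run C
t=22: ready={C,D,F,H} → run C
t=23: ready={D,F,H} → run F
t=24: ready={D,F,H} → run F
t=25: ready={D,H} → run H
t=26: ready={D,H} → run H
t=27: ready={D,H} → run H
t=28: ready={D,H} → run H
t=29: ready={D,H} → run H
t=30: ready={D,H} → run H
t=31: ready={D,H} → run H
t=32: ready={D} → run D
t=33: ready={D} → run D
t=34: (idle)
t=35: (idle)
t=36: (idle)
t=37: (idle)
t=38: (idle)
t=39: (idle)
t=40: (idle)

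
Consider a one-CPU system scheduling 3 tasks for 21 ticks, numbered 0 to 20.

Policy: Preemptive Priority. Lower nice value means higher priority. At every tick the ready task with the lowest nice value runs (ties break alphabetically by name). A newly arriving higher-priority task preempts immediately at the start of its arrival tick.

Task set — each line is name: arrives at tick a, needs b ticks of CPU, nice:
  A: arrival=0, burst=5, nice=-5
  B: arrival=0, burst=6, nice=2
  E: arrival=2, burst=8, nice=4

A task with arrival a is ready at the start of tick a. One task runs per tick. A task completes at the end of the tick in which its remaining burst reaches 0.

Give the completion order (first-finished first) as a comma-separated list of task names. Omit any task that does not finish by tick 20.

t=0: ready={A,B} → run A
t=1: ready={A,B} → run A
t=2: ready={A,B,E} → run A
t=3: ready={A,B,E} → run A
t=4: ready={A,B,E} → run A
t=5: ready={B,E} → run B
t=6: ready={B,E} → run B
t=7: ready={B,E} → run B
t=8: ready={B,E} → run B
t=9: ready={B,E} → run B
t=10: ready={B,E} → run B
t=11: ready={E} → run E
t=12: ready={E} → run E
t=13: ready={E} → run E
t=14: ready={E} → run E
t=15: ready={E} → run E
t=16: ready={E} → run E
t=17: ready={E} → run E
t=18: ready={E} → run E
t=19: (idle)
t=20: (idle)

completion order = A, B, E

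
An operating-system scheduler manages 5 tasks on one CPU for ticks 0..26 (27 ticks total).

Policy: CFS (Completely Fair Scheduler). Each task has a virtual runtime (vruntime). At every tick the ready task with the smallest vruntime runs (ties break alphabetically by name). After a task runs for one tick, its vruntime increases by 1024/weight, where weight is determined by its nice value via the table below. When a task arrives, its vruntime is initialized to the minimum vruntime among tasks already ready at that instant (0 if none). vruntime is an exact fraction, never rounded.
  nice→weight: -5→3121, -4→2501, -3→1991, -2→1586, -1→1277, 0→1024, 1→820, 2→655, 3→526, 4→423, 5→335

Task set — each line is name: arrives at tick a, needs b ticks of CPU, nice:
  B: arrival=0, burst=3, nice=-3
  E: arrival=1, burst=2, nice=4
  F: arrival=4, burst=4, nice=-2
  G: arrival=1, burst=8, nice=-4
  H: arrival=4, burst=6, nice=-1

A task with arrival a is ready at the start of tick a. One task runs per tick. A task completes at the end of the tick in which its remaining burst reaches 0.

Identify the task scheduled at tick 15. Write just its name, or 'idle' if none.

running at tick 15 = G

t=0: vr[B=0] → run B
t=1: vr[B=1024/1991 E=1024/1991 G=1024/1991] → run B
t=2: vr[B=2048/1991 E=1024/1991 G=1024/1991] → run E
t=3: vr[B=2048/1991 E=2471936/842193 G=1024/1991] → run G
t=4: vr[B=2048/1991 E=2471936/842193 F=4599808/4979491 G=4599808/4979491 H=4599808/4979491] → run F
t=5: vr[B=2048/1991 E=2471936/842193 F=101592576/64733383 G=4599808/4979491 H=4599808/4979491] → run G
t=6: vr[B=2048/1991 E=2471936/842193 F=101592576/64733383 G=6638592/4979491 H=4599808/4979491] → run H
t=7: vr[B=2048/1991 E=2471936/842193 F=101592576/64733383 G=6638592/4979491 H=10972953600/6358810007] → run B
t=8: vr[E=2471936/842193 F=101592576/64733383 G=6638592/4979491 H=10972953600/6358810007] → run G
t=9: vr[E=2471936/842193 F=101592576/64733383 G=8677376/4979491 H=10972953600/6358810007] → run F
t=10: vr[E=2471936/842193 F=143387648/64733383 G=8677376/4979491 H=10972953600/6358810007] → run H
t=11: vr[E=2471936/842193 F=143387648/64733383 G=8677376/4979491 H=16071952384/6358810007] → run G
t=12: vr[E=2471936/842193 F=143387648/64733383 G=10716160/4979491 H=16071952384/6358810007] → run G
t=13: vr[E=2471936/842193 F=143387648/64733383 G=12754944/4979491 H=16071952384/6358810007] → run F
t=14: vr[E=2471936/842193 F=185182720/64733383 G=12754944/4979491 H=16071952384/6358810007] → run H
t=15: vr[E=2471936/842193 F=185182720/64733383 G=12754944/4979491 H=21170951168/6358810007] → run G
t=16: vr[E=2471936/842193 F=185182720/64733383 G=14793728/4979491 H=21170951168/6358810007] → run F
t=17: vr[E=2471936/842193 G=14793728/4979491 H=21170951168/6358810007] → run E
t=18: vr[G=14793728/4979491 H=21170951168/6358810007] → run G
t=19: vr[G=16832512/4979491 H=21170951168/6358810007] → run H
t=20: vr[G=16832512/4979491 H=26269949952/6358810007] → run G
t=21: vr[H=26269949952/6358810007] → run H
t=22: vr[H=31368948736/6358810007] → run H
t=23: (idle)
t=24: (idle)
t=25: (idle)
t=26: (idle)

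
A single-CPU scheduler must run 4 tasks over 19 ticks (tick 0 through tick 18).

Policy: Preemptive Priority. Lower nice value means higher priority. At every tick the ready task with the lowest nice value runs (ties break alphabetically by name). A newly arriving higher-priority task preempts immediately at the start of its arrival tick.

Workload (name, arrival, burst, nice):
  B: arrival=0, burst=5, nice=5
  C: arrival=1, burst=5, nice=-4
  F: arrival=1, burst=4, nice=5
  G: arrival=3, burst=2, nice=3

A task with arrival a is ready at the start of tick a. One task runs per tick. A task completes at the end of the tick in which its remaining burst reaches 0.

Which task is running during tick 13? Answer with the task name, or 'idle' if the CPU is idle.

t=0: ready={B} → run B
t=1: ready={B,C,F} → run C
t=2: ready={B,C,F} → run C
t=3: ready={B,C,F,G} → run C
t=4: ready={B,C,F,G} → run C
t=5: ready={B,C,F,G} → run C
t=6: ready={B,F,G} → run G
t=7: ready={B,F,G} → run G
t=8: ready={B,F} → run B
t=9: ready={B,F} → run B
t=10: ready={B,F} → run B
t=11: ready={B,F} → run B
t=12: ready={F} → run F
t=13: ready={F} → run F
t=14: ready={F} → run F
t=15: ready={F} → run F
t=16: (idle)
t=17: (idle)
t=18: (idle)

running at tick 13 = F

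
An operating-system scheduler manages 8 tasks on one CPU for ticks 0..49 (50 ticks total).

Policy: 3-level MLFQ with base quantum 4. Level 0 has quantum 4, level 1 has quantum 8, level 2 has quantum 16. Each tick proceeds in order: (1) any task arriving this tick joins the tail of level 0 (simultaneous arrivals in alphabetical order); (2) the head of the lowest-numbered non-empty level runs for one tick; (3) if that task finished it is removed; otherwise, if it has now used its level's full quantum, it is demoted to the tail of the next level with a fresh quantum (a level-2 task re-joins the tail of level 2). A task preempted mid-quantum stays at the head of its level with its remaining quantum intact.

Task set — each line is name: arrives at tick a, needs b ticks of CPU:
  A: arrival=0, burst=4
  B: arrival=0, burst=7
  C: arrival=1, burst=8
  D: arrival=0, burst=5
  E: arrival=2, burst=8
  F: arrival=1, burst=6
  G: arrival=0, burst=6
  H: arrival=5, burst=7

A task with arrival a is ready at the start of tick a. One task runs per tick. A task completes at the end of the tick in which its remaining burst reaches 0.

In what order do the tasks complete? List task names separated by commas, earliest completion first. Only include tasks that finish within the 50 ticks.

completion order = A, B, D, G, C, F, E

t=0: L0/L1/L2 = ABDG/-/- → run A
t=1: L0/L1/L2 = ABDGCF/-/- → run A
t=2: L0/L1/L2 = ABDGCFE/-/- → run A
t=3: L0/L1/L2 = ABDGCFE/-/- → run A
t=4: L0/L1/L2 = BDGCFE/-/- → run B
t=5: L0/L1/L2 = BDGCFEH/-/- → run B
t=6: L0/L1/L2 = BDGCFEH/-/- → run B
t=7: L0/L1/L2 = BDGCFEH/-/- → run B
t=8: L0/L1/L2 = DGCFEH/B/- → run D
t=9: L0/L1/L2 = DGCFEH/B/- → run D
t=10: L0/L1/L2 = DGCFEH/B/- → run D
t=11: L0/L1/L2 = DGCFEH/B/- → run D
t=12: L0/L1/L2 = GCFEH/BD/- → run G
t=13: L0/L1/L2 = GCFEH/BD/- → run G
t=14: L0/L1/L2 = GCFEH/BD/- → run G
t=15: L0/L1/L2 = GCFEH/BD/- → run G
t=16: L0/L1/L2 = CFEH/BDG/- → run C
t=17: L0/L1/L2 = CFEH/BDG/- → run C
t=18: L0/L1/L2 = CFEH/BDG/- → run C
t=19: L0/L1/L2 = CFEH/BDG/- → run C
t=20: L0/L1/L2 = FEH/BDGC/- → run F
t=21: L0/L1/L2 = FEH/BDGC/- → run F
t=22: L0/L1/L2 = FEH/BDGC/- → run F
t=23: L0/L1/L2 = FEH/BDGC/- → run F
t=24: L0/L1/L2 = EH/BDGCF/- → run E
t=25: L0/L1/L2 = EH/BDGCF/- → run E
t=26: L0/L1/L2 = EH/BDGCF/- → run E
t=27: L0/L1/L2 = EH/BDGCF/- → run E
t=28: L0/L1/L2 = H/BDGCFE/- → run H
t=29: L0/L1/L2 = H/BDGCFE/- → run H
t=30: L0/L1/L2 = H/BDGCFE/- → run H
t=31: L0/L1/L2 = H/BDGCFE/- → run H
t=32: L0/L1/L2 = -/BDGCFEH/- → run B
t=33: L0/L1/L2 = -/BDGCFEH/- → run B
t=34: L0/L1/L2 = -/BDGCFEH/- → run B
t=35: L0/L1/L2 = -/DGCFEH/- → run D
t=36: L0/L1/L2 = -/GCFEH/- → run G
t=37: L0/L1/L2 = -/GCFEH/- → run G
t=38: L0/L1/L2 = -/CFEH/- → run C
t=39: L0/L1/L2 = -/CFEH/- → run C
t=40: L0/L1/L2 = -/CFEH/- → run C
t=41: L0/L1/L2 = -/CFEH/- → run C
t=42: L0/L1/L2 = -/FEH/- → run F
t=43: L0/L1/L2 = -/FEH/- → run F
t=44: L0/L1/L2 = -/EH/- → run E
t=45: L0/L1/L2 = -/EH/- → run E
t=46: L0/L1/L2 = -/EH/- → run E
t=47: L0/L1/L2 = -/EH/- → run E
t=48: L0/L1/L2 = -/H/- → run H
t=49: L0/L1/L2 = -/H/- → run H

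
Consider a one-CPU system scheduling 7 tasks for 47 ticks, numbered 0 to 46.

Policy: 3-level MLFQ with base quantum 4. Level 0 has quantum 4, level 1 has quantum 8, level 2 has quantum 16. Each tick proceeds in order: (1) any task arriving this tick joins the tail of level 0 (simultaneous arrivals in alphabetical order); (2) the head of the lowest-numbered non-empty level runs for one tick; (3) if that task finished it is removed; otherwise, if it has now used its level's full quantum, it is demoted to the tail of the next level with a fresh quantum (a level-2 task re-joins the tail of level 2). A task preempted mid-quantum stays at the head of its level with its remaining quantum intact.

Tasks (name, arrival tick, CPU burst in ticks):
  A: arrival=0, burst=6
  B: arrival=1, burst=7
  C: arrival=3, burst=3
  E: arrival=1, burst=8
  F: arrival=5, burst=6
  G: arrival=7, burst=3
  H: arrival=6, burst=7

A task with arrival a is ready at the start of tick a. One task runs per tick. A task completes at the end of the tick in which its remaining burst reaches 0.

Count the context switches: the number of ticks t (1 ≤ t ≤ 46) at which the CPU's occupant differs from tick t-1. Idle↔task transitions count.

t=0: L0/L1/L2 = A/-/- → run A
t=1: L0/L1/L2 = ABE/-/- → run A
t=2: L0/L1/L2 = ABE/-/- → run A
t=3: L0/L1/L2 = ABEC/-/- → run A
t=4: L0/L1/L2 = BEC/A/- → run B
t=5: L0/L1/L2 = BECF/A/- → run B
t=6: L0/L1/L2 = BECFH/A/- → run B
t=7: L0/L1/L2 = BECFHG/A/- → run B
t=8: L0/L1/L2 = ECFHG/AB/- → run E
t=9: L0/L1/L2 = ECFHG/AB/- → run E
t=10: L0/L1/L2 = ECFHG/AB/- → run E
t=11: L0/L1/L2 = ECFHG/AB/- → run E
t=12: L0/L1/L2 = CFHG/ABE/- → run C
t=13: L0/L1/L2 = CFHG/ABE/- → run C
t=14: L0/L1/L2 = CFHG/ABE/- → run C
t=15: L0/L1/L2 = FHG/ABE/- → run F
t=16: L0/L1/L2 = FHG/ABE/- → run F
t=17: L0/L1/L2 = FHG/ABE/- → run F
t=18: L0/L1/L2 = FHG/ABE/- → run F
t=19: L0/L1/L2 = HG/ABEF/- → run H
t=20: L0/L1/L2 = HG/ABEF/- → run H
t=21: L0/L1/L2 = HG/ABEF/- → run H
t=22: L0/L1/L2 = HG/ABEF/- → run H
t=23: L0/L1/L2 = G/ABEFH/- → run G
t=24: L0/L1/L2 = G/ABEFH/- → run G
t=25: L0/L1/L2 = G/ABEFH/- → run G
t=26: L0/L1/L2 = -/ABEFH/- → run A
t=27: L0/L1/L2 = -/ABEFH/- → run A
t=28: L0/L1/L2 = -/BEFH/- → run B
t=29: L0/L1/L2 = -/BEFH/- → run B
t=30: L0/L1/L2 = -/BEFH/- → run B
t=31: L0/L1/L2 = -/EFH/- → run E
t=32: L0/L1/L2 = -/EFH/- → run E
t=33: L0/L1/L2 = -/EFH/- → run E
t=34: L0/L1/L2 = -/EFH/- → run E
t=35: L0/L1/L2 = -/FH/- → run F
t=36: L0/L1/L2 = -/FH/- → run F
t=37: L0/L1/L2 = -/H/- → run H
t=38: L0/L1/L2 = -/H/- → run H
t=39: L0/L1/L2 = -/H/- → run H
t=40: (idle)
t=41: (idle)
t=42: (idle)
t=43: (idle)
t=44: (idle)
t=45: (idle)
t=46: (idle)

context switches = 12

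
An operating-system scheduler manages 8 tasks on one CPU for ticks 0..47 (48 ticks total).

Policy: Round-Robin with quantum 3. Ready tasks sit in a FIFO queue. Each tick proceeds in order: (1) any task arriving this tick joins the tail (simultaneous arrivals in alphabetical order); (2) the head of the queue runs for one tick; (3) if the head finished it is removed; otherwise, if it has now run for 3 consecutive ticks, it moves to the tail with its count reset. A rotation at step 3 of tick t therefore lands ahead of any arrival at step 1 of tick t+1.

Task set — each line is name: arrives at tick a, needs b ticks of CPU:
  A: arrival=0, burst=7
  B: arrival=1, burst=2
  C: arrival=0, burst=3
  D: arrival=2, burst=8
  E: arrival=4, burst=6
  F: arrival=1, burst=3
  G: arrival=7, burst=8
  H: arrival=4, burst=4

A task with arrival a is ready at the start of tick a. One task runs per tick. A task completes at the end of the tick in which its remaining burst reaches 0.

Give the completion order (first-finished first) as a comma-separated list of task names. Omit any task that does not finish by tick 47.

t=0: queue=[A,C] q_used=0 → run A
t=1: queue=[A,C,B,F] q_used=1 → run A
t=2: queue=[A,C,B,F,D] q_used=2 → run A
t=3: queue=[C,B,F,D,A] q_used=0 → run C
t=4: queue=[C,B,F,D,A,E,H] q_used=1 → run C
t=5: queue=[C,B,F,D,A,E,H] q_used=2 → run C
t=6: queue=[B,F,D,A,E,H] q_used=0 → run B
t=7: queue=[B,F,D,A,E,H,G] q_used=1 → run B
t=8: queue=[F,D,A,E,H,G] q_used=0 → run F
t=9: queue=[F,D,A,E,H,G] q_used=1 → run F
t=10: queue=[F,D,A,E,H,G] q_used=2 → run F
t=11: queue=[D,A,E,H,G] q_used=0 → run D
t=12: queue=[D,A,E,H,G] q_used=1 → run D
t=13: queue=[D,A,E,H,G] q_used=2 → run D
t=14: queue=[A,E,H,G,D] q_used=0 → run A
t=15: queue=[A,E,H,G,D] q_used=1 → run A
t=16: queue=[A,E,H,G,D] q_used=2 → run A
t=17: queue=[E,H,G,D,A] q_used=0 → run E
t=18: queue=[E,H,G,D,A] q_used=1 → run E
t=19: queue=[E,H,G,D,A] q_used=2 → run E
t=20: queue=[H,G,D,A,E] q_used=0 → run H
t=21: queue=[H,G,D,A,E] q_used=1 → run H
t=22: queue=[H,G,D,A,E] q_used=2 → run H
t=23: queue=[G,D,A,E,H] q_used=0 → run G
t=24: queue=[G,D,A,E,H] q_used=1 → run G
t=25: queue=[G,D,A,E,H] q_used=2 → run G
t=26: queue=[D,A,E,H,G] q_used=0 → run D
t=27: queue=[D,A,E,H,G] q_used=1 → run D
t=28: queue=[D,A,E,H,G] q_used=2 → run D
t=29: queue=[A,E,H,G,D] q_used=0 → run A
t=30: queue=[E,H,G,D] q_used=0 → run E
t=31: queue=[E,H,G,D] q_used=1 → run E
t=32: queue=[E,H,G,D] q_used=2 → run E
t=33: queue=[H,G,D] q_used=0 → run H
t=34: queue=[G,D] q_used=0 → run G
t=35: queue=[G,D] q_used=1 → run G
t=36: queue=[G,D] q_used=2 → run G
t=37: queue=[D,G] q_used=0 → run D
t=38: queue=[D,G] q_used=1 → run D
t=39: queue=[G] q_used=0 → run G
t=40: queue=[G] q_used=1 → run G
t=41: (idle)
t=42: (idle)
t=43: (idle)
t=44: (idle)
t=45: (idle)
t=46: (idle)
t=47: (idle)

completion order = C, B, F, A, E, H, D, G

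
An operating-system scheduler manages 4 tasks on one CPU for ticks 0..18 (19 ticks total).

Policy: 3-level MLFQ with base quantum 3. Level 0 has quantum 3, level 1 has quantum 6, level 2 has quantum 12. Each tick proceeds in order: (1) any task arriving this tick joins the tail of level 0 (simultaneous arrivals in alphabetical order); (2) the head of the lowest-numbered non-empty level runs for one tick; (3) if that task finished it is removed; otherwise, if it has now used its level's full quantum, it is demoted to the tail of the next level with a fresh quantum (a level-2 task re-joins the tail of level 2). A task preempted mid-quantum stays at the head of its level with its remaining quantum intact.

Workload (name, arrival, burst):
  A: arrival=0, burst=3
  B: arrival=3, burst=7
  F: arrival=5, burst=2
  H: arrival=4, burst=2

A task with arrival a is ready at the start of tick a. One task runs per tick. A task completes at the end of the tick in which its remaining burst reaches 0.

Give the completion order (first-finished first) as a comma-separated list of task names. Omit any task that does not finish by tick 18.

t=0: L0/L1/L2 = A/-/- → run A
t=1: L0/L1/L2 = A/-/- → run A
t=2: L0/L1/L2 = A/-/- → run A
t=3: L0/L1/L2 = B/-/- → run B
t=4: L0/L1/L2 = BH/-/- → run B
t=5: L0/L1/L2 = BHF/-/- → run B
t=6: L0/L1/L2 = HF/B/- → run H
t=7: L0/L1/L2 = HF/B/- → run H
t=8: L0/L1/L2 = F/B/- → run F
t=9: L0/L1/L2 = F/B/- → run F
t=10: L0/L1/L2 = -/B/- → run B
t=11: L0/L1/L2 = -/B/- → run B
t=12: L0/L1/L2 = -/B/- → run B
t=13: L0/L1/L2 = -/B/- → run B
t=14: (idle)
t=15: (idle)
t=16: (idle)
t=17: (idle)
t=18: (idle)

completion order = A, H, F, B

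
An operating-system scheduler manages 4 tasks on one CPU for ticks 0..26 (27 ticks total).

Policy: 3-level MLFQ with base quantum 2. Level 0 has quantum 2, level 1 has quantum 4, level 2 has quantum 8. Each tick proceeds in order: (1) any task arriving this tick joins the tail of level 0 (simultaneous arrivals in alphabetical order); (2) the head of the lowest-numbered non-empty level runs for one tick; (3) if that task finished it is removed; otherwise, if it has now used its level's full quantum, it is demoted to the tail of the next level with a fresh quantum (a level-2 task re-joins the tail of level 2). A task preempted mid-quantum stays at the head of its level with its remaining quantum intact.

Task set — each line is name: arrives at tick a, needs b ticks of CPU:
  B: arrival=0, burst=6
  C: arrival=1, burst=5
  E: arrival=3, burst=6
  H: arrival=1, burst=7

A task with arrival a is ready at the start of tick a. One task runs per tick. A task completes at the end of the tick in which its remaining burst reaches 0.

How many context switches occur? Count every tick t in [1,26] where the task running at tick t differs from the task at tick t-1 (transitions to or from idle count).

context switches = 9

t=0: L0/L1/L2 = B/-/- → run B
t=1: L0/L1/L2 = BCH/-/- → run B
t=2: L0/L1/L2 = CH/B/- → run C
t=3: L0/L1/L2 = CHE/B/- → run C
t=4: L0/L1/L2 = HE/BC/- → run H
t=5: L0/L1/L2 = HE/BC/- → run H
t=6: L0/L1/L2 = E/BCH/- → run E
t=7: L0/L1/L2 = E/BCH/- → run E
t=8: L0/L1/L2 = -/BCHE/- → run B
t=9: L0/L1/L2 = -/BCHE/- → run B
t=10: L0/L1/L2 = -/BCHE/- → run B
t=11: L0/L1/L2 = -/BCHE/- → run B
t=12: L0/L1/L2 = -/CHE/- → run C
t=13: L0/L1/L2 = -/CHE/- → run C
t=14: L0/L1/L2 = -/CHE/- → run C
t=15: L0/L1/L2 = -/HE/- → run H
t=16: L0/L1/L2 = -/HE/- → run H
t=17: L0/L1/L2 = -/HE/- → run H
t=18: L0/L1/L2 = -/HE/- → run H
t=19: L0/L1/L2 = -/E/H → run E
t=20: L0/L1/L2 = -/E/H → run E
t=21: L0/L1/L2 = -/E/H → run E
t=22: L0/L1/L2 = -/E/H → run E
t=23: L0/L1/L2 = -/-/H → run H
t=24: (idle)
t=25: (idle)
t=26: (idle)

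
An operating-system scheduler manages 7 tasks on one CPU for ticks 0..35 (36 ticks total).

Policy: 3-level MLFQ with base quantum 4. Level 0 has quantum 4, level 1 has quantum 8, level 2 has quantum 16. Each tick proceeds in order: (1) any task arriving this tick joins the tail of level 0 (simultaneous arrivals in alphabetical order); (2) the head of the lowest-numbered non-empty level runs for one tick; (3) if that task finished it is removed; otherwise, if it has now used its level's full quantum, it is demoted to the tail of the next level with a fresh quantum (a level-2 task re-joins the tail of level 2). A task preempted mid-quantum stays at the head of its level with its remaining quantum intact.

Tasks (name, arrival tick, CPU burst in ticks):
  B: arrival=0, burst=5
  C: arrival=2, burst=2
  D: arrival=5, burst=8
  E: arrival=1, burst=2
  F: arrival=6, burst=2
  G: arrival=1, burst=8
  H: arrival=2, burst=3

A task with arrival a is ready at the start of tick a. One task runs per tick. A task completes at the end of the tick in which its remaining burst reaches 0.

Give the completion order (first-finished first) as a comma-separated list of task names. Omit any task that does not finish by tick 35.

t=0: L0/L1/L2 = B/-/- → run B
t=1: L0/L1/L2 = BEG/-/- → run B
t=2: L0/L1/L2 = BEGCH/-/- → run B
t=3: L0/L1/L2 = BEGCH/-/- → run B
t=4: L0/L1/L2 = EGCH/B/- → run E
t=5: L0/L1/L2 = EGCHD/B/- → run E
t=6: L0/L1/L2 = GCHDF/B/- → run G
t=7: L0/L1/L2 = GCHDF/B/- → run G
t=8: L0/L1/L2 = GCHDF/B/- → run G
t=9: L0/L1/L2 = GCHDF/B/- → run G
t=10: L0/L1/L2 = CHDF/BG/- → run C
t=11: L0/L1/L2 = CHDF/BG/- → run C
t=12: L0/L1/L2 = HDF/BG/- → run H
t=13: L0/L1/L2 = HDF/BG/- → run H
t=14: L0/L1/L2 = HDF/BG/- → run H
t=15: L0/L1/L2 = DF/BG/- → run D
t=16: L0/L1/L2 = DF/BG/- → run D
t=17: L0/L1/L2 = DF/BG/- → run D
t=18: L0/L1/L2 = DF/BG/- → run D
t=19: L0/L1/L2 = F/BGD/- → run F
t=20: L0/L1/L2 = F/BGD/- → run F
t=21: L0/L1/L2 = -/BGD/- → run B
t=22: L0/L1/L2 = -/GD/- → run G
t=23: L0/L1/L2 = -/GD/- → run G
t=24: L0/L1/L2 = -/GD/- → run G
t=25: L0/L1/L2 = -/GD/- → run G
t=26: L0/L1/L2 = -/D/- → run D
t=27: L0/L1/L2 = -/D/- → run D
t=28: L0/L1/L2 = -/D/- → run D
t=29: L0/L1/L2 = -/D/- → run D
t=30: (idle)
t=31: (idle)
t=32: (idle)
t=33: (idle)
t=34: (idle)
t=35: (idle)

completion order = E, C, H, F, B, G, D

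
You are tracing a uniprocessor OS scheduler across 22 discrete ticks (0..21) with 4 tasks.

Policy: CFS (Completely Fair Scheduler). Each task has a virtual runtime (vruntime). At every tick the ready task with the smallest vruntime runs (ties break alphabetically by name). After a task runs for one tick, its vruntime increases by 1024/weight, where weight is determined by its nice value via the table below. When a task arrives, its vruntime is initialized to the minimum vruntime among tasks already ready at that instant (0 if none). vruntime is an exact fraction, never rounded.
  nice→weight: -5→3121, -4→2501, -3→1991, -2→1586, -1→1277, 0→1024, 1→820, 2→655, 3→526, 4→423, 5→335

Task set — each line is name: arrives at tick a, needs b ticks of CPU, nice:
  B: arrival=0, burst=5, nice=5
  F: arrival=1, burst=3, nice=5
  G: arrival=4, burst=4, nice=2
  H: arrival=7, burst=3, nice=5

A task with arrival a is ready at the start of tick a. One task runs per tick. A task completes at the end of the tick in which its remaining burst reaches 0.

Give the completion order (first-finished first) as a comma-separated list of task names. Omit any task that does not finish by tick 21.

completion order = F, G, B, H

t=0: vr[B=0] → run B
t=1: vr[B=1024/335 F=1024/335] → run B
t=2: vr[B=2048/335 F=1024/335] → run F
t=3: vr[B=2048/335 F=2048/335] → run B
t=4: vr[B=3072/335 F=2048/335 G=2048/335] → run F
t=5: vr[B=3072/335 F=3072/335 G=2048/335] → run G
t=6: vr[B=3072/335 F=3072/335 G=336896/43885] → run G
t=7: vr[B=3072/335 F=3072/335 G=405504/43885 H=3072/335] → run B
t=8: vr[B=4096/335 F=3072/335 G=405504/43885 H=3072/335] → run F
t=9: vr[B=4096/335 G=405504/43885 H=3072/335] → run H
t=10: vr[B=4096/335 G=405504/43885 H=4096/335] → run G
t=11: vr[B=4096/335 G=474112/43885 H=4096/335] → run G
t=12: vr[B=4096/335 H=4096/335] → run B
t=13: vr[H=4096/335] → run H
t=14: vr[H=1024/67] → run H
t=15: (idle)
t=16: (idle)
t=17: (idle)
t=18: (idle)
t=19: (idle)
t=20: (idle)
t=21: (idle)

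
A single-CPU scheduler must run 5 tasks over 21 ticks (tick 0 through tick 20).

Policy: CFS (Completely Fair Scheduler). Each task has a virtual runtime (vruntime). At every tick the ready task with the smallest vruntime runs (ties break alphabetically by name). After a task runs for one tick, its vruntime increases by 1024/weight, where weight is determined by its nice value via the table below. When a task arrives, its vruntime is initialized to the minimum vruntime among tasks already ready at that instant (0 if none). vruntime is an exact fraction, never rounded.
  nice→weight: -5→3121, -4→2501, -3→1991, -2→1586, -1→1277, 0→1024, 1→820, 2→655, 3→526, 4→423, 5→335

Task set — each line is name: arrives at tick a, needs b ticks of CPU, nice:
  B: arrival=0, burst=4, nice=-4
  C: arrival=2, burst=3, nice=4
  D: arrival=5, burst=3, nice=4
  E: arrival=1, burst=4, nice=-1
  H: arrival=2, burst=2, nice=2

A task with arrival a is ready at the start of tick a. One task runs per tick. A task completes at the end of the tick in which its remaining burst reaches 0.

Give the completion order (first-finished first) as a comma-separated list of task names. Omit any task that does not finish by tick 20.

t=0: vr[B=0] → run B
t=1: vr[B=1024/2501 E=1024/2501] → run B
t=2: vr[B=2048/2501 C=1024/2501 E=1024/2501 H=1024/2501] → run C
t=3: vr[B=2048/2501 C=2994176/1057923 E=1024/2501 H=1024/2501] → run E
t=4: vr[B=2048/2501 C=2994176/1057923 E=3868672/3193777 H=1024/2501] → run H
t=5: vr[B=2048/2501 C=2994176/1057923 D=2048/2501 E=3868672/3193777 H=3231744/1638155] → run B
t=6: vr[B=3072/2501 C=2994176/1057923 D=2048/2501 E=3868672/3193777 H=3231744/1638155] → run D
t=7: vr[B=3072/2501 C=2994176/1057923 D=3427328/1057923 E=3868672/3193777 H=3231744/1638155] → run E
t=8: vr[B=3072/2501 C=2994176/1057923 D=3427328/1057923 E=6429696/3193777 H=3231744/1638155] → run B
t=9: vr[C=2994176/1057923 D=3427328/1057923 E=6429696/3193777 H=3231744/1638155] → run H
t=10: vr[C=2994176/1057923 D=3427328/1057923 E=6429696/3193777] → run E
t=11: vr[C=2994176/1057923 D=3427328/1057923 E=8990720/3193777] → run E
t=12: vr[C=2994176/1057923 D=3427328/1057923] → run C
t=13: vr[C=5555200/1057923 D=3427328/1057923] → run D
t=14: vr[C=5555200/1057923 D=5988352/1057923] → run C
t=15: vr[D=5988352/1057923] → run D
t=16: (idle)
t=17: (idle)
t=18: (idle)
t=19: (idle)
t=20: (idle)

completion order = B, H, E, C, D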